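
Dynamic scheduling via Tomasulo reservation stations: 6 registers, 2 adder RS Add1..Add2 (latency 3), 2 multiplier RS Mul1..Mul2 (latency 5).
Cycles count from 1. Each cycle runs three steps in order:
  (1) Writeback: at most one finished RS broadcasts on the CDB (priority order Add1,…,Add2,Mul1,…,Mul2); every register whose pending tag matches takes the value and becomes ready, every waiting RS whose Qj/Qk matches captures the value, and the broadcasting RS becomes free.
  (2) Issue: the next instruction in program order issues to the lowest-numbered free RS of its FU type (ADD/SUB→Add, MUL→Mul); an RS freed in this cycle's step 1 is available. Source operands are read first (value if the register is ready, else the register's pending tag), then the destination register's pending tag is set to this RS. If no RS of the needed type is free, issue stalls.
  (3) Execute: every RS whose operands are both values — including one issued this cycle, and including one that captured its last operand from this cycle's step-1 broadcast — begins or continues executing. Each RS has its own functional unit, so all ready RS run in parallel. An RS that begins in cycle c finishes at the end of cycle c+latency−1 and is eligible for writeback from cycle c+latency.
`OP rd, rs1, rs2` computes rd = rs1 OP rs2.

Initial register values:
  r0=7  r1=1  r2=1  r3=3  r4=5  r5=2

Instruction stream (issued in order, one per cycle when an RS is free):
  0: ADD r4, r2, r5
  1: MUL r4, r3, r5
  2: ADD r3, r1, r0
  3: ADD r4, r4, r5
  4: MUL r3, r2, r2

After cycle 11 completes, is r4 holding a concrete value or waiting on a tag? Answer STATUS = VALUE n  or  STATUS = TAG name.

cycle 1: issue ADD r4<-Add1 // r0:7,r1:1,r2:1,r3:3,r4:Add1,r5:2
cycle 2: issue MUL r4<-Mul1 // r0:7,r1:1,r2:1,r3:3,r4:Mul1,r5:2
cycle 3: issue ADD r3<-Add2 // r0:7,r1:1,r2:1,r3:Add2,r4:Mul1,r5:2
cycle 4: CDB Add1=3; issue ADD r4<-Add1 // r0:7,r1:1,r2:1,r3:Add2,r4:Add1,r5:2
cycle 5: issue MUL r3<-Mul2 // r0:7,r1:1,r2:1,r3:Mul2,r4:Add1,r5:2
cycle 6: CDB Add2=8 // r0:7,r1:1,r2:1,r3:Mul2,r4:Add1,r5:2
cycle 7: CDB Mul1=6 // r0:7,r1:1,r2:1,r3:Mul2,r4:Add1,r5:2
cycle 8: - // r0:7,r1:1,r2:1,r3:Mul2,r4:Add1,r5:2
cycle 9: - // r0:7,r1:1,r2:1,r3:Mul2,r4:Add1,r5:2
cycle 10: CDB Add1=8 // r0:7,r1:1,r2:1,r3:Mul2,r4:8,r5:2
cycle 11: CDB Mul2=1 // r0:7,r1:1,r2:1,r3:1,r4:8,r5:2

STATUS = VALUE 8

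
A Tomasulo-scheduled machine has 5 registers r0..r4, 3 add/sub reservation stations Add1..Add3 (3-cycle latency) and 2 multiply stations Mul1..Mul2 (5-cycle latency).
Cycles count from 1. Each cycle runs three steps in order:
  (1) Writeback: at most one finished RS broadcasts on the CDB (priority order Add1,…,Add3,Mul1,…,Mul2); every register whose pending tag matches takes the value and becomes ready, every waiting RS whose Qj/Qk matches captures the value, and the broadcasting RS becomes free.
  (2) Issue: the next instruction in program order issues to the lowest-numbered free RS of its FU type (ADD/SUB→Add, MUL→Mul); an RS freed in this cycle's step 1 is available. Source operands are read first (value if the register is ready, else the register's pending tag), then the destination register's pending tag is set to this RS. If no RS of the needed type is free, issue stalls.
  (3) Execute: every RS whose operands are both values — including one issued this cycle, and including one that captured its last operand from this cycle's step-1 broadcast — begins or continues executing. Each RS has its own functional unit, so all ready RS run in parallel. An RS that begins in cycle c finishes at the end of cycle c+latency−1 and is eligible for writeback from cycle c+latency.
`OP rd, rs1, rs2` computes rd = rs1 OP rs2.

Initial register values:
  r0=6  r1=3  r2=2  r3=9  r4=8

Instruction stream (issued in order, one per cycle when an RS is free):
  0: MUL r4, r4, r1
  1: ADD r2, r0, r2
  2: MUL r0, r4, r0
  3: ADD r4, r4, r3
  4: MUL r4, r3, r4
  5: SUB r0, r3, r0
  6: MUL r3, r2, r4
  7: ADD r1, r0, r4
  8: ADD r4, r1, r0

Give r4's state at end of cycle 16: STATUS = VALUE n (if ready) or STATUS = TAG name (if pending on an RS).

cycle 1: issue MUL r4<-Mul1 // r0:6,r1:3,r2:2,r3:9,r4:Mul1
cycle 2: issue ADD r2<-Add1 // r0:6,r1:3,r2:Add1,r3:9,r4:Mul1
cycle 3: issue MUL r0<-Mul2 // r0:Mul2,r1:3,r2:Add1,r3:9,r4:Mul1
cycle 4: issue ADD r4<-Add2 // r0:Mul2,r1:3,r2:Add1,r3:9,r4:Add2
cycle 5: CDB Add1=8; stall // r0:Mul2,r1:3,r2:8,r3:9,r4:Add2
cycle 6: CDB Mul1=24; issue MUL r4<-Mul1 // r0:Mul2,r1:3,r2:8,r3:9,r4:Mul1
cycle 7: issue SUB r0<-Add1 // r0:Add1,r1:3,r2:8,r3:9,r4:Mul1
cycle 8: stall // r0:Add1,r1:3,r2:8,r3:9,r4:Mul1
cycle 9: CDB Add2=33; stall // r0:Add1,r1:3,r2:8,r3:9,r4:Mul1
cycle 10: stall // r0:Add1,r1:3,r2:8,r3:9,r4:Mul1
cycle 11: CDB Mul2=144; issue MUL r3<-Mul2 // r0:Add1,r1:3,r2:8,r3:Mul2,r4:Mul1
cycle 12: issue ADD r1<-Add2 // r0:Add1,r1:Add2,r2:8,r3:Mul2,r4:Mul1
cycle 13: issue ADD r4<-Add3 // r0:Add1,r1:Add2,r2:8,r3:Mul2,r4:Add3
cycle 14: CDB Add1=-135 // r0:-135,r1:Add2,r2:8,r3:Mul2,r4:Add3
cycle 15: CDB Mul1=297 // r0:-135,r1:Add2,r2:8,r3:Mul2,r4:Add3
cycle 16: - // r0:-135,r1:Add2,r2:8,r3:Mul2,r4:Add3

STATUS = TAG Add3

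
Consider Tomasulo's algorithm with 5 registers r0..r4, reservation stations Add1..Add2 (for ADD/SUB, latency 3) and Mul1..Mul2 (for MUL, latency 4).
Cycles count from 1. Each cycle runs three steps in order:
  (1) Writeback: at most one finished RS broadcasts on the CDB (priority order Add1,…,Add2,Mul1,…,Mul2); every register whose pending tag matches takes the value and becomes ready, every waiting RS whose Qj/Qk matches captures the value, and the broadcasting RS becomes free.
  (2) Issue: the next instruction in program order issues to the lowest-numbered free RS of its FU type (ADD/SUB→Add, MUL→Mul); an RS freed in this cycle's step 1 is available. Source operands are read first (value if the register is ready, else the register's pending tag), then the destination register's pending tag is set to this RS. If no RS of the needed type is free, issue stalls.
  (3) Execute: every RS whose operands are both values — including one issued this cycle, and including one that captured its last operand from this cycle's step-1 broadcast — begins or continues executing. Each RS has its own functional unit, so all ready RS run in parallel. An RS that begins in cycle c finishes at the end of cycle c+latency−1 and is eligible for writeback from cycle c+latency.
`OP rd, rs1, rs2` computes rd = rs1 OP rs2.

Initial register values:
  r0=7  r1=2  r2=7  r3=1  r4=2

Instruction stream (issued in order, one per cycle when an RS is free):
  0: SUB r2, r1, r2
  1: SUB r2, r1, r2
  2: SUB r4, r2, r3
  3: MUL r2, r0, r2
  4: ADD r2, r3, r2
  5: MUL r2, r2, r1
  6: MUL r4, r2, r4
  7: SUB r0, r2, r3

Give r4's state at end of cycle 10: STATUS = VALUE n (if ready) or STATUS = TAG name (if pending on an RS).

cycle 1: issue SUB r2<-Add1 // r0:7,r1:2,r2:Add1,r3:1,r4:2
cycle 2: issue SUB r2<-Add2 // r0:7,r1:2,r2:Add2,r3:1,r4:2
cycle 3: stall // r0:7,r1:2,r2:Add2,r3:1,r4:2
cycle 4: CDB Add1=-5; issue SUB r4<-Add1 // r0:7,r1:2,r2:Add2,r3:1,r4:Add1
cycle 5: issue MUL r2<-Mul1 // r0:7,r1:2,r2:Mul1,r3:1,r4:Add1
cycle 6: stall // r0:7,r1:2,r2:Mul1,r3:1,r4:Add1
cycle 7: CDB Add2=7; issue ADD r2<-Add2 // r0:7,r1:2,r2:Add2,r3:1,r4:Add1
cycle 8: issue MUL r2<-Mul2 // r0:7,r1:2,r2:Mul2,r3:1,r4:Add1
cycle 9: stall // r0:7,r1:2,r2:Mul2,r3:1,r4:Add1
cycle 10: CDB Add1=6; stall // r0:7,r1:2,r2:Mul2,r3:1,r4:6

STATUS = VALUE 6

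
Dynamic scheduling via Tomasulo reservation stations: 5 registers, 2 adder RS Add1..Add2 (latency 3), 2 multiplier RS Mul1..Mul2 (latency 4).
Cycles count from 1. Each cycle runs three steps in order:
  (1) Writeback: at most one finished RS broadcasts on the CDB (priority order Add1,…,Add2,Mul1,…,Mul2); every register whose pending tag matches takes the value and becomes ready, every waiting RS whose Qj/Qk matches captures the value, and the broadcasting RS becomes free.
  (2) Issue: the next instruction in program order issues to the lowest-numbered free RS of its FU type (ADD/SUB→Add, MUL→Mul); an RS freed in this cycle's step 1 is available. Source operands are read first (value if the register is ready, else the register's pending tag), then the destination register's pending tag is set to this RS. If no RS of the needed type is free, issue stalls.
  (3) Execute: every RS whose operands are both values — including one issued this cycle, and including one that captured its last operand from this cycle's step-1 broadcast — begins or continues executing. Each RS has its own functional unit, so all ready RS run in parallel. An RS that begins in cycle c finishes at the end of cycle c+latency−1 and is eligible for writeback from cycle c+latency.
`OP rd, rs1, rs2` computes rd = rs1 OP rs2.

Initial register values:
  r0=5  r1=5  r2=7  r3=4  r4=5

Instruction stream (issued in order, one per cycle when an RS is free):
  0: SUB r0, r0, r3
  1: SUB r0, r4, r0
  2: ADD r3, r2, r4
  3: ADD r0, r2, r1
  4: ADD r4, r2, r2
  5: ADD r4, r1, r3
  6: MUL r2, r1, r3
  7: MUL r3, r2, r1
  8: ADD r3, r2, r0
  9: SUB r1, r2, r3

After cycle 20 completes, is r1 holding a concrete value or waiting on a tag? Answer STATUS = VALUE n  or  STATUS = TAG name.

c1: issue SUB r0<-Add1 | r0:Add1,r1:5,r2:7,r3:4,r4:5
c2: issue SUB r0<-Add2 | r0:Add2,r1:5,r2:7,r3:4,r4:5
c3: stall | r0:Add2,r1:5,r2:7,r3:4,r4:5
c4: CDB Add1=1; issue ADD r3<-Add1 | r0:Add2,r1:5,r2:7,r3:Add1,r4:5
c5: stall | r0:Add2,r1:5,r2:7,r3:Add1,r4:5
c6: stall | r0:Add2,r1:5,r2:7,r3:Add1,r4:5
c7: CDB Add1=12; issue ADD r0<-Add1 | r0:Add1,r1:5,r2:7,r3:12,r4:5
c8: CDB Add2=4; issue ADD r4<-Add2 | r0:Add1,r1:5,r2:7,r3:12,r4:Add2
c9: stall | r0:Add1,r1:5,r2:7,r3:12,r4:Add2
c10: CDB Add1=12; issue ADD r4<-Add1 | r0:12,r1:5,r2:7,r3:12,r4:Add1
c11: CDB Add2=14; issue MUL r2<-Mul1 | r0:12,r1:5,r2:Mul1,r3:12,r4:Add1
c12: issue MUL r3<-Mul2 | r0:12,r1:5,r2:Mul1,r3:Mul2,r4:Add1
c13: CDB Add1=17; issue ADD r3<-Add1 | r0:12,r1:5,r2:Mul1,r3:Add1,r4:17
c14: issue SUB r1<-Add2 | r0:12,r1:Add2,r2:Mul1,r3:Add1,r4:17
c15: CDB Mul1=60 | r0:12,r1:Add2,r2:60,r3:Add1,r4:17
c16: - | r0:12,r1:Add2,r2:60,r3:Add1,r4:17
c17: - | r0:12,r1:Add2,r2:60,r3:Add1,r4:17
c18: CDB Add1=72 | r0:12,r1:Add2,r2:60,r3:72,r4:17
c19: CDB Mul2=300 | r0:12,r1:Add2,r2:60,r3:72,r4:17
c20: - | r0:12,r1:Add2,r2:60,r3:72,r4:17

STATUS = TAG Add2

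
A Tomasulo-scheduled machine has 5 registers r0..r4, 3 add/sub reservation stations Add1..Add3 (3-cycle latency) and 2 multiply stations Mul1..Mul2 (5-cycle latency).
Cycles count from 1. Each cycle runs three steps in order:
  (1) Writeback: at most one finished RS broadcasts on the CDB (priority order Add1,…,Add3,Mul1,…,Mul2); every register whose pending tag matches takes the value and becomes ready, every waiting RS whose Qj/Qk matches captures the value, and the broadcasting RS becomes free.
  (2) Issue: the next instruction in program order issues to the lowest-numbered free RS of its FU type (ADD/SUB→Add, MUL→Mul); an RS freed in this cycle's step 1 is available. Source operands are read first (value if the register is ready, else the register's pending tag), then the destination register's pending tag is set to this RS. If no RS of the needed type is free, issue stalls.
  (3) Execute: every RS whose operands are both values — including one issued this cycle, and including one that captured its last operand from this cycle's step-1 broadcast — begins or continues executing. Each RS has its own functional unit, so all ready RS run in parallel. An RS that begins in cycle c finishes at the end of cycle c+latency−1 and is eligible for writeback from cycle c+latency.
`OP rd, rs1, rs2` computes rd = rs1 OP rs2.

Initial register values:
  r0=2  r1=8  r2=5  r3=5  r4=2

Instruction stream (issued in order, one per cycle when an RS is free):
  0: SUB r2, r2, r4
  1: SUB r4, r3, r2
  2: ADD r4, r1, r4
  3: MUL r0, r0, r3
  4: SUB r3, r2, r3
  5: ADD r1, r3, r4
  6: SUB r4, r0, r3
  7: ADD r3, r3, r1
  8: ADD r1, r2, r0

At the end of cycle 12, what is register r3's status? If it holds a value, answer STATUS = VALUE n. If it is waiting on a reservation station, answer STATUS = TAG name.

  c1: issue SUB r2<-Add1  regs: r0:2,r1:8,r2:Add1,r3:5,r4:2
  c2: issue SUB r4<-Add2  regs: r0:2,r1:8,r2:Add1,r3:5,r4:Add2
  c3: issue ADD r4<-Add3  regs: r0:2,r1:8,r2:Add1,r3:5,r4:Add3
  c4: CDB Add1=3; issue MUL r0<-Mul1  regs: r0:Mul1,r1:8,r2:3,r3:5,r4:Add3
  c5: issue SUB r3<-Add1  regs: r0:Mul1,r1:8,r2:3,r3:Add1,r4:Add3
  c6: stall  regs: r0:Mul1,r1:8,r2:3,r3:Add1,r4:Add3
  c7: CDB Add2=2; issue ADD r1<-Add2  regs: r0:Mul1,r1:Add2,r2:3,r3:Add1,r4:Add3
  c8: CDB Add1=-2; issue SUB r4<-Add1  regs: r0:Mul1,r1:Add2,r2:3,r3:-2,r4:Add1
  c9: CDB Mul1=10; stall  regs: r0:10,r1:Add2,r2:3,r3:-2,r4:Add1
  c10: CDB Add3=10; issue ADD r3<-Add3  regs: r0:10,r1:Add2,r2:3,r3:Add3,r4:Add1
  c11: stall  regs: r0:10,r1:Add2,r2:3,r3:Add3,r4:Add1
  c12: CDB Add1=12; issue ADD r1<-Add1  regs: r0:10,r1:Add1,r2:3,r3:Add3,r4:12

STATUS = TAG Add3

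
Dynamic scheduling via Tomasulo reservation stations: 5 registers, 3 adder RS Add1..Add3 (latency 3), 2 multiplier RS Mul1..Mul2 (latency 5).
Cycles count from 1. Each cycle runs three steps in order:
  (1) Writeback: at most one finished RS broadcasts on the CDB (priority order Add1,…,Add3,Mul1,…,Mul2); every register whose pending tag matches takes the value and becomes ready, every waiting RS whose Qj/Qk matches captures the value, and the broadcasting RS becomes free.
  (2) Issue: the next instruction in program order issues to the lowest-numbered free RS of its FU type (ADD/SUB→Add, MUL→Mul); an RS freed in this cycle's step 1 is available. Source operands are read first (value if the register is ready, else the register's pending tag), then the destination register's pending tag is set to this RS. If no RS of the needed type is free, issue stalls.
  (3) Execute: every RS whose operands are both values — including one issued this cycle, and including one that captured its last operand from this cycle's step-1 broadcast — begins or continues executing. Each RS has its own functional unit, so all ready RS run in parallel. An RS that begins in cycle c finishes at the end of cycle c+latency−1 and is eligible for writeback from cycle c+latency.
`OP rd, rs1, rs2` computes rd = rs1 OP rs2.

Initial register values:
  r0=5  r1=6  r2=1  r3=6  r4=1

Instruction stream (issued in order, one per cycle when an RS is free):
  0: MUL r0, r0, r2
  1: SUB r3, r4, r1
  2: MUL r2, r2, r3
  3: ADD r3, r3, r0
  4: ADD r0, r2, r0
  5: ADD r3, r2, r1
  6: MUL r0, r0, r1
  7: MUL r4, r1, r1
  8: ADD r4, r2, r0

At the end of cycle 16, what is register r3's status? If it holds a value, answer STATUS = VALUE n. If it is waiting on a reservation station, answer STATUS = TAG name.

cycle 1: issue MUL r0<-Mul1 // r0:Mul1,r1:6,r2:1,r3:6,r4:1
cycle 2: issue SUB r3<-Add1 // r0:Mul1,r1:6,r2:1,r3:Add1,r4:1
cycle 3: issue MUL r2<-Mul2 // r0:Mul1,r1:6,r2:Mul2,r3:Add1,r4:1
cycle 4: issue ADD r3<-Add2 // r0:Mul1,r1:6,r2:Mul2,r3:Add2,r4:1
cycle 5: CDB Add1=-5; issue ADD r0<-Add1 // r0:Add1,r1:6,r2:Mul2,r3:Add2,r4:1
cycle 6: CDB Mul1=5; issue ADD r3<-Add3 // r0:Add1,r1:6,r2:Mul2,r3:Add3,r4:1
cycle 7: issue MUL r0<-Mul1 // r0:Mul1,r1:6,r2:Mul2,r3:Add3,r4:1
cycle 8: stall // r0:Mul1,r1:6,r2:Mul2,r3:Add3,r4:1
cycle 9: CDB Add2=0; stall // r0:Mul1,r1:6,r2:Mul2,r3:Add3,r4:1
cycle 10: CDB Mul2=-5; issue MUL r4<-Mul2 // r0:Mul1,r1:6,r2:-5,r3:Add3,r4:Mul2
cycle 11: issue ADD r4<-Add2 // r0:Mul1,r1:6,r2:-5,r3:Add3,r4:Add2
cycle 12: - // r0:Mul1,r1:6,r2:-5,r3:Add3,r4:Add2
cycle 13: CDB Add1=0 // r0:Mul1,r1:6,r2:-5,r3:Add3,r4:Add2
cycle 14: CDB Add3=1 // r0:Mul1,r1:6,r2:-5,r3:1,r4:Add2
cycle 15: CDB Mul2=36 // r0:Mul1,r1:6,r2:-5,r3:1,r4:Add2
cycle 16: - // r0:Mul1,r1:6,r2:-5,r3:1,r4:Add2

STATUS = VALUE 1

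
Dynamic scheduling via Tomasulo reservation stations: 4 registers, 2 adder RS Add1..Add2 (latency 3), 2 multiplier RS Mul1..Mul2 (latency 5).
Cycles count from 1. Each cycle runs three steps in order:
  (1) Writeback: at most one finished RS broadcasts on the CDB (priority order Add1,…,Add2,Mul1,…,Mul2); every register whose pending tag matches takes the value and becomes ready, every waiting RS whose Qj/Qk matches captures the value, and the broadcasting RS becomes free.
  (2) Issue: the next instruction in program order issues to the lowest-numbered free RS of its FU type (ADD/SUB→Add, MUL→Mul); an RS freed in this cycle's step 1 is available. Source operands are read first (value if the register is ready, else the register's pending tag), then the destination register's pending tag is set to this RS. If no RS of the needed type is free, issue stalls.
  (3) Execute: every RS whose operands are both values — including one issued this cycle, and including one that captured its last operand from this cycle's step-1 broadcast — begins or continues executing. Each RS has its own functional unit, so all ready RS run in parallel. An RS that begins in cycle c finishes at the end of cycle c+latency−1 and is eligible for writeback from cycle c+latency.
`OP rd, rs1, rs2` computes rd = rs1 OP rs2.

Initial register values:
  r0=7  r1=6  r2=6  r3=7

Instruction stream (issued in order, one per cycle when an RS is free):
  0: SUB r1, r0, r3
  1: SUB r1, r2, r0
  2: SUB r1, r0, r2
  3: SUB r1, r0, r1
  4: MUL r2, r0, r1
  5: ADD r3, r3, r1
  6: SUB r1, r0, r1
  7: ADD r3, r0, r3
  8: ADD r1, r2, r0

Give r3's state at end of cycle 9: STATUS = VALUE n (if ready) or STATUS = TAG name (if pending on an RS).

c1: issue SUB r1<-Add1 | r0:7,r1:Add1,r2:6,r3:7
c2: issue SUB r1<-Add2 | r0:7,r1:Add2,r2:6,r3:7
c3: stall | r0:7,r1:Add2,r2:6,r3:7
c4: CDB Add1=0; issue SUB r1<-Add1 | r0:7,r1:Add1,r2:6,r3:7
c5: CDB Add2=-1; issue SUB r1<-Add2 | r0:7,r1:Add2,r2:6,r3:7
c6: issue MUL r2<-Mul1 | r0:7,r1:Add2,r2:Mul1,r3:7
c7: CDB Add1=1; issue ADD r3<-Add1 | r0:7,r1:Add2,r2:Mul1,r3:Add1
c8: stall | r0:7,r1:Add2,r2:Mul1,r3:Add1
c9: stall | r0:7,r1:Add2,r2:Mul1,r3:Add1

STATUS = TAG Add1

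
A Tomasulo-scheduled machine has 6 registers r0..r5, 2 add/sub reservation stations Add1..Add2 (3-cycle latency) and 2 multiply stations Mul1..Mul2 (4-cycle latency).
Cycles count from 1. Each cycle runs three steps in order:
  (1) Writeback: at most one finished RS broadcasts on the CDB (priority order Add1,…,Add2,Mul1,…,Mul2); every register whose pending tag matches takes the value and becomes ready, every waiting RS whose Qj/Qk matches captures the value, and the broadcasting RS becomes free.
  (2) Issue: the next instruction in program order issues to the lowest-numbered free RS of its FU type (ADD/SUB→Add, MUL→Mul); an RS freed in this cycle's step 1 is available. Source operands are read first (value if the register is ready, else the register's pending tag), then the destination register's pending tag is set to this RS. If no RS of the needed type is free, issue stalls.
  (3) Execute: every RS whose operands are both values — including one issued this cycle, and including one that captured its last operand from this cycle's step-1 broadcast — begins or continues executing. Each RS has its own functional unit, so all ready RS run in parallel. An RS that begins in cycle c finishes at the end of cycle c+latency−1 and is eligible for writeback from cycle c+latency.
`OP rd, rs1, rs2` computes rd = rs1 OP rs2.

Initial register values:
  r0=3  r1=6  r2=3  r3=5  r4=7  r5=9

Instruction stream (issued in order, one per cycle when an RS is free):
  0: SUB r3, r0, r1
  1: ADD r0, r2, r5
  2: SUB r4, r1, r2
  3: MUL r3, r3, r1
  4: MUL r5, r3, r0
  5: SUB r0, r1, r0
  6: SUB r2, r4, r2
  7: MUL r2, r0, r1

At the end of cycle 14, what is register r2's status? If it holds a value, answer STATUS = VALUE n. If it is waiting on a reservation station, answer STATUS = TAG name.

STATUS = VALUE -36

  c1: issue SUB r3<-Add1  regs: r0:3,r1:6,r2:3,r3:Add1,r4:7,r5:9
  c2: issue ADD r0<-Add2  regs: r0:Add2,r1:6,r2:3,r3:Add1,r4:7,r5:9
  c3: stall  regs: r0:Add2,r1:6,r2:3,r3:Add1,r4:7,r5:9
  c4: CDB Add1=-3; issue SUB r4<-Add1  regs: r0:Add2,r1:6,r2:3,r3:-3,r4:Add1,r5:9
  c5: CDB Add2=12; issue MUL r3<-Mul1  regs: r0:12,r1:6,r2:3,r3:Mul1,r4:Add1,r5:9
  c6: issue MUL r5<-Mul2  regs: r0:12,r1:6,r2:3,r3:Mul1,r4:Add1,r5:Mul2
  c7: CDB Add1=3; issue SUB r0<-Add1  regs: r0:Add1,r1:6,r2:3,r3:Mul1,r4:3,r5:Mul2
  c8: issue SUB r2<-Add2  regs: r0:Add1,r1:6,r2:Add2,r3:Mul1,r4:3,r5:Mul2
  c9: CDB Mul1=-18; issue MUL r2<-Mul1  regs: r0:Add1,r1:6,r2:Mul1,r3:-18,r4:3,r5:Mul2
  c10: CDB Add1=-6  regs: r0:-6,r1:6,r2:Mul1,r3:-18,r4:3,r5:Mul2
  c11: CDB Add2=0  regs: r0:-6,r1:6,r2:Mul1,r3:-18,r4:3,r5:Mul2
  c12: -  regs: r0:-6,r1:6,r2:Mul1,r3:-18,r4:3,r5:Mul2
  c13: CDB Mul2=-216  regs: r0:-6,r1:6,r2:Mul1,r3:-18,r4:3,r5:-216
  c14: CDB Mul1=-36  regs: r0:-6,r1:6,r2:-36,r3:-18,r4:3,r5:-216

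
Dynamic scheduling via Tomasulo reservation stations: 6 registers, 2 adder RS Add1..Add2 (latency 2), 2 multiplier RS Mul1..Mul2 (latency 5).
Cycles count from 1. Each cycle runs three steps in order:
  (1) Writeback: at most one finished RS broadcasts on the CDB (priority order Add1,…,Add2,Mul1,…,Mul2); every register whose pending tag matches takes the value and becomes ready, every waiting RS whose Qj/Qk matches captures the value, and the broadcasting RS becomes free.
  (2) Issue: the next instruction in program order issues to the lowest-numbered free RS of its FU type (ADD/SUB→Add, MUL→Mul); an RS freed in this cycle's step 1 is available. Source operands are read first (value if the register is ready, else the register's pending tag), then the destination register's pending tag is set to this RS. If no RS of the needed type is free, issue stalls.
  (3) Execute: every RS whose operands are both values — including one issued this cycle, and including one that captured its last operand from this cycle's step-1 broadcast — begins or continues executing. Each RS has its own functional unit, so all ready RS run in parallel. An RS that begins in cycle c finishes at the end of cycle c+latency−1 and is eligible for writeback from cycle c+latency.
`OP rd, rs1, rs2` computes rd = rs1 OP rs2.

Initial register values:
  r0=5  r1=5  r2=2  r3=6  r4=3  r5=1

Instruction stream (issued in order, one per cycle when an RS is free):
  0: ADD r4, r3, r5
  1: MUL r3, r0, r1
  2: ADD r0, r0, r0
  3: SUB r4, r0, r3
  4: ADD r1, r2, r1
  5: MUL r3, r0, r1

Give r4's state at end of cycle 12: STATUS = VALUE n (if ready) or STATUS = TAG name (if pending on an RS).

STATUS = VALUE -15

c1: issue ADD r4<-Add1 | r0:5,r1:5,r2:2,r3:6,r4:Add1,r5:1
c2: issue MUL r3<-Mul1 | r0:5,r1:5,r2:2,r3:Mul1,r4:Add1,r5:1
c3: CDB Add1=7; issue ADD r0<-Add1 | r0:Add1,r1:5,r2:2,r3:Mul1,r4:7,r5:1
c4: issue SUB r4<-Add2 | r0:Add1,r1:5,r2:2,r3:Mul1,r4:Add2,r5:1
c5: CDB Add1=10; issue ADD r1<-Add1 | r0:10,r1:Add1,r2:2,r3:Mul1,r4:Add2,r5:1
c6: issue MUL r3<-Mul2 | r0:10,r1:Add1,r2:2,r3:Mul2,r4:Add2,r5:1
c7: CDB Add1=7 | r0:10,r1:7,r2:2,r3:Mul2,r4:Add2,r5:1
c8: CDB Mul1=25 | r0:10,r1:7,r2:2,r3:Mul2,r4:Add2,r5:1
c9: - | r0:10,r1:7,r2:2,r3:Mul2,r4:Add2,r5:1
c10: CDB Add2=-15 | r0:10,r1:7,r2:2,r3:Mul2,r4:-15,r5:1
c11: - | r0:10,r1:7,r2:2,r3:Mul2,r4:-15,r5:1
c12: CDB Mul2=70 | r0:10,r1:7,r2:2,r3:70,r4:-15,r5:1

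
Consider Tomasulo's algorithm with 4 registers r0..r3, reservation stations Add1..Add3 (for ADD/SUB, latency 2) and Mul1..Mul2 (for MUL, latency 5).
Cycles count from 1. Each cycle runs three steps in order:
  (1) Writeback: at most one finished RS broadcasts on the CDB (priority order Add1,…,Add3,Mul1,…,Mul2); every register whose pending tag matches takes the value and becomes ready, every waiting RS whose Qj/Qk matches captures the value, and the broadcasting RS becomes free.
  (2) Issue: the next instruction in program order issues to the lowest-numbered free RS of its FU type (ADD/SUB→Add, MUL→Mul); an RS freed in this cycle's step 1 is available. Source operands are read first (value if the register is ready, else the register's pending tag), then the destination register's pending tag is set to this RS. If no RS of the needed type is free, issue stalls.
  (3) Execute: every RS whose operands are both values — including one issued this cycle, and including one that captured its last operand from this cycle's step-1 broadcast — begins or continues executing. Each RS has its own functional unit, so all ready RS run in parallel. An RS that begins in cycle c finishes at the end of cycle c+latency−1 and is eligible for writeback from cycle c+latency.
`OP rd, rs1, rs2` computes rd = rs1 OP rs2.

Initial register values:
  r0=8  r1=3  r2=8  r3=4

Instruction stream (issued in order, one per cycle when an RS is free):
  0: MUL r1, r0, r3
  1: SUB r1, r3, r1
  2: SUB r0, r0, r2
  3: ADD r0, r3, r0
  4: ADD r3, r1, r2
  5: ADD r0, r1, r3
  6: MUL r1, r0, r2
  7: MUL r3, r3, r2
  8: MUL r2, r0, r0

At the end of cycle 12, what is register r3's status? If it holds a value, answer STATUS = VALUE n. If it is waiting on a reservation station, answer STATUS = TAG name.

STATUS = TAG Mul2

  c1: issue MUL r1<-Mul1  regs: r0:8,r1:Mul1,r2:8,r3:4
  c2: issue SUB r1<-Add1  regs: r0:8,r1:Add1,r2:8,r3:4
  c3: issue SUB r0<-Add2  regs: r0:Add2,r1:Add1,r2:8,r3:4
  c4: issue ADD r0<-Add3  regs: r0:Add3,r1:Add1,r2:8,r3:4
  c5: CDB Add2=0; issue ADD r3<-Add2  regs: r0:Add3,r1:Add1,r2:8,r3:Add2
  c6: CDB Mul1=32; stall  regs: r0:Add3,r1:Add1,r2:8,r3:Add2
  c7: CDB Add3=4; issue ADD r0<-Add3  regs: r0:Add3,r1:Add1,r2:8,r3:Add2
  c8: CDB Add1=-28; issue MUL r1<-Mul1  regs: r0:Add3,r1:Mul1,r2:8,r3:Add2
  c9: issue MUL r3<-Mul2  regs: r0:Add3,r1:Mul1,r2:8,r3:Mul2
  c10: CDB Add2=-20; stall  regs: r0:Add3,r1:Mul1,r2:8,r3:Mul2
  c11: stall  regs: r0:Add3,r1:Mul1,r2:8,r3:Mul2
  c12: CDB Add3=-48; stall  regs: r0:-48,r1:Mul1,r2:8,r3:Mul2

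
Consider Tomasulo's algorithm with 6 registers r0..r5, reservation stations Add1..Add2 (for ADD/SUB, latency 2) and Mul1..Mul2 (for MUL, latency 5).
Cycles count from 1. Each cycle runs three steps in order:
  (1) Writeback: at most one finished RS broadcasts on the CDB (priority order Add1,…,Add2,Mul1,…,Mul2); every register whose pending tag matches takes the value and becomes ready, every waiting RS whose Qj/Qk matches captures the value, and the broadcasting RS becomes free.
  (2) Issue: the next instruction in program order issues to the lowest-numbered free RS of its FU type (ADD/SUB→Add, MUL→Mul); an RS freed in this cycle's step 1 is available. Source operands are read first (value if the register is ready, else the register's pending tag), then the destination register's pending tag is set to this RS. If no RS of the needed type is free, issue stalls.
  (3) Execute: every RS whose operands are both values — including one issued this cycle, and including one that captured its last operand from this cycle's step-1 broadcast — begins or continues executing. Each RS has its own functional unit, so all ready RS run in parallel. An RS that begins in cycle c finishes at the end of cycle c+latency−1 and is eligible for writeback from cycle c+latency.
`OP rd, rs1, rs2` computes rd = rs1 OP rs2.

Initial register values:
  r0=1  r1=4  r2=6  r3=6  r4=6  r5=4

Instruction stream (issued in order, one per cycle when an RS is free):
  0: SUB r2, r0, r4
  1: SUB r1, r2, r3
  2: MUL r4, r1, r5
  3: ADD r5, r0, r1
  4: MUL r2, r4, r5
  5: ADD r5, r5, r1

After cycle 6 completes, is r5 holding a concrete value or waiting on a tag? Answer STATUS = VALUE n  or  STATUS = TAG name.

  c1: issue SUB r2<-Add1  regs: r0:1,r1:4,r2:Add1,r3:6,r4:6,r5:4
  c2: issue SUB r1<-Add2  regs: r0:1,r1:Add2,r2:Add1,r3:6,r4:6,r5:4
  c3: CDB Add1=-5; issue MUL r4<-Mul1  regs: r0:1,r1:Add2,r2:-5,r3:6,r4:Mul1,r5:4
  c4: issue ADD r5<-Add1  regs: r0:1,r1:Add2,r2:-5,r3:6,r4:Mul1,r5:Add1
  c5: CDB Add2=-11; issue MUL r2<-Mul2  regs: r0:1,r1:-11,r2:Mul2,r3:6,r4:Mul1,r5:Add1
  c6: issue ADD r5<-Add2  regs: r0:1,r1:-11,r2:Mul2,r3:6,r4:Mul1,r5:Add2

STATUS = TAG Add2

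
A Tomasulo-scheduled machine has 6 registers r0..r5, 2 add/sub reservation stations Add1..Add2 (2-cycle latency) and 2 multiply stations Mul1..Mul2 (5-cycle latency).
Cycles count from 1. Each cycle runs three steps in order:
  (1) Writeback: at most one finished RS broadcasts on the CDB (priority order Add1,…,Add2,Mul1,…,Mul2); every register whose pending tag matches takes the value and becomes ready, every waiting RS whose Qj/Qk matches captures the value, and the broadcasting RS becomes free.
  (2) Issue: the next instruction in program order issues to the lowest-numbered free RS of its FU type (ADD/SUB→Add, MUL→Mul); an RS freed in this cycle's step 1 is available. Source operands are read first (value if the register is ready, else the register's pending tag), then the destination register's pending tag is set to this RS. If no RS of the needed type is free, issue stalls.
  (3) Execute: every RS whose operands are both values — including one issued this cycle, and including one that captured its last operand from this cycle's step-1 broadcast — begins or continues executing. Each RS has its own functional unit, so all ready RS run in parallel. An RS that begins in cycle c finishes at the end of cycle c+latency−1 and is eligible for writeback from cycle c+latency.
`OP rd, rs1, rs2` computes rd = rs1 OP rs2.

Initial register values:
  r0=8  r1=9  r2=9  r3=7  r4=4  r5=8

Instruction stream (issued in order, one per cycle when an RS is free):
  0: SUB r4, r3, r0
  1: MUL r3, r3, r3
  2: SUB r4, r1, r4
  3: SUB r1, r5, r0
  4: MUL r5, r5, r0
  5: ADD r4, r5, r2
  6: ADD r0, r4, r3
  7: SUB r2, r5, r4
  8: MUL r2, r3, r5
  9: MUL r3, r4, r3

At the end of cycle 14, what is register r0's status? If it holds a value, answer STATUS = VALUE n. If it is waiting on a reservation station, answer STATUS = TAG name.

c1: issue SUB r4<-Add1 | r0:8,r1:9,r2:9,r3:7,r4:Add1,r5:8
c2: issue MUL r3<-Mul1 | r0:8,r1:9,r2:9,r3:Mul1,r4:Add1,r5:8
c3: CDB Add1=-1; issue SUB r4<-Add1 | r0:8,r1:9,r2:9,r3:Mul1,r4:Add1,r5:8
c4: issue SUB r1<-Add2 | r0:8,r1:Add2,r2:9,r3:Mul1,r4:Add1,r5:8
c5: CDB Add1=10; issue MUL r5<-Mul2 | r0:8,r1:Add2,r2:9,r3:Mul1,r4:10,r5:Mul2
c6: CDB Add2=0; issue ADD r4<-Add1 | r0:8,r1:0,r2:9,r3:Mul1,r4:Add1,r5:Mul2
c7: CDB Mul1=49; issue ADD r0<-Add2 | r0:Add2,r1:0,r2:9,r3:49,r4:Add1,r5:Mul2
c8: stall | r0:Add2,r1:0,r2:9,r3:49,r4:Add1,r5:Mul2
c9: stall | r0:Add2,r1:0,r2:9,r3:49,r4:Add1,r5:Mul2
c10: CDB Mul2=64; stall | r0:Add2,r1:0,r2:9,r3:49,r4:Add1,r5:64
c11: stall | r0:Add2,r1:0,r2:9,r3:49,r4:Add1,r5:64
c12: CDB Add1=73; issue SUB r2<-Add1 | r0:Add2,r1:0,r2:Add1,r3:49,r4:73,r5:64
c13: issue MUL r2<-Mul1 | r0:Add2,r1:0,r2:Mul1,r3:49,r4:73,r5:64
c14: CDB Add1=-9; issue MUL r3<-Mul2 | r0:Add2,r1:0,r2:Mul1,r3:Mul2,r4:73,r5:64

STATUS = TAG Add2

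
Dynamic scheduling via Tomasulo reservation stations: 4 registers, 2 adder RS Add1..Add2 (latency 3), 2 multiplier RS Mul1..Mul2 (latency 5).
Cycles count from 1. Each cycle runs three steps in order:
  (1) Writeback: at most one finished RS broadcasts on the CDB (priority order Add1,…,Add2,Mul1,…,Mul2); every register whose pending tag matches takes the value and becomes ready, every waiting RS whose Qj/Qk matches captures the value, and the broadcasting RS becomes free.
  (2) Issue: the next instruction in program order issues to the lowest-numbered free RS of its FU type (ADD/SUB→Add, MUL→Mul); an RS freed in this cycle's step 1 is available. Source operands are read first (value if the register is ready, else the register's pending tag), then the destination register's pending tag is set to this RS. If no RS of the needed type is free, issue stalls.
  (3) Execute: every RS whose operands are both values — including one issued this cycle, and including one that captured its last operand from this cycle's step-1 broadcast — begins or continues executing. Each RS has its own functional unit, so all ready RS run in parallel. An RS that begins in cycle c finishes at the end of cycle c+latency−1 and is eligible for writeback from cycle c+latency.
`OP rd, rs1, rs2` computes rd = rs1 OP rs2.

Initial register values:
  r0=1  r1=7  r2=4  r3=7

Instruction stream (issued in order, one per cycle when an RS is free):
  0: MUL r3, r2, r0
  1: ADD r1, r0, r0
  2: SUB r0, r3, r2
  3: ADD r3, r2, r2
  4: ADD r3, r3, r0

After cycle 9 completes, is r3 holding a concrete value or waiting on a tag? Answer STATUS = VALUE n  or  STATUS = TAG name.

  c1: issue MUL r3<-Mul1  regs: r0:1,r1:7,r2:4,r3:Mul1
  c2: issue ADD r1<-Add1  regs: r0:1,r1:Add1,r2:4,r3:Mul1
  c3: issue SUB r0<-Add2  regs: r0:Add2,r1:Add1,r2:4,r3:Mul1
  c4: stall  regs: r0:Add2,r1:Add1,r2:4,r3:Mul1
  c5: CDB Add1=2; issue ADD r3<-Add1  regs: r0:Add2,r1:2,r2:4,r3:Add1
  c6: CDB Mul1=4; stall  regs: r0:Add2,r1:2,r2:4,r3:Add1
  c7: stall  regs: r0:Add2,r1:2,r2:4,r3:Add1
  c8: CDB Add1=8; issue ADD r3<-Add1  regs: r0:Add2,r1:2,r2:4,r3:Add1
  c9: CDB Add2=0  regs: r0:0,r1:2,r2:4,r3:Add1

STATUS = TAG Add1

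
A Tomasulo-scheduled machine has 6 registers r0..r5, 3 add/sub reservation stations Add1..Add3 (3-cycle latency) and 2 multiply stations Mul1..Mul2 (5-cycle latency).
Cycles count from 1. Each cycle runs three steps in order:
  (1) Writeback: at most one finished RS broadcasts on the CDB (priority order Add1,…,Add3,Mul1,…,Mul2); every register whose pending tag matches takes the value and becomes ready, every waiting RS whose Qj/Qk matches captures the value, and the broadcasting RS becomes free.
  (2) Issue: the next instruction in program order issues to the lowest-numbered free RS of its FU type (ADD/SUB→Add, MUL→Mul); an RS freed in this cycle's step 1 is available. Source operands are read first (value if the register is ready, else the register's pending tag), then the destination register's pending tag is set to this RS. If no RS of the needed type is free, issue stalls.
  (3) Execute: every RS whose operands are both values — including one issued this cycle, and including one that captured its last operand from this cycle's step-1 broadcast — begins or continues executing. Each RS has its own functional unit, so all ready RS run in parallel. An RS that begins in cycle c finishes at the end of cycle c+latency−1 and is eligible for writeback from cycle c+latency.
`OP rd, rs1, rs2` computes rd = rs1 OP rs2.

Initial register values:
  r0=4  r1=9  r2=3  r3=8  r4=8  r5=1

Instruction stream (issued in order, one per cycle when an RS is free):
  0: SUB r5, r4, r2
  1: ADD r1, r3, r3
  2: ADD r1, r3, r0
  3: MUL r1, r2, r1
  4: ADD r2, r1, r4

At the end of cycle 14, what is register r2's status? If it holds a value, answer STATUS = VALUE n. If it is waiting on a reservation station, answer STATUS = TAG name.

STATUS = VALUE 44

  c1: issue SUB r5<-Add1  regs: r0:4,r1:9,r2:3,r3:8,r4:8,r5:Add1
  c2: issue ADD r1<-Add2  regs: r0:4,r1:Add2,r2:3,r3:8,r4:8,r5:Add1
  c3: issue ADD r1<-Add3  regs: r0:4,r1:Add3,r2:3,r3:8,r4:8,r5:Add1
  c4: CDB Add1=5; issue MUL r1<-Mul1  regs: r0:4,r1:Mul1,r2:3,r3:8,r4:8,r5:5
  c5: CDB Add2=16; issue ADD r2<-Add1  regs: r0:4,r1:Mul1,r2:Add1,r3:8,r4:8,r5:5
  c6: CDB Add3=12  regs: r0:4,r1:Mul1,r2:Add1,r3:8,r4:8,r5:5
  c7: -  regs: r0:4,r1:Mul1,r2:Add1,r3:8,r4:8,r5:5
  c8: -  regs: r0:4,r1:Mul1,r2:Add1,r3:8,r4:8,r5:5
  c9: -  regs: r0:4,r1:Mul1,r2:Add1,r3:8,r4:8,r5:5
  c10: -  regs: r0:4,r1:Mul1,r2:Add1,r3:8,r4:8,r5:5
  c11: CDB Mul1=36  regs: r0:4,r1:36,r2:Add1,r3:8,r4:8,r5:5
  c12: -  regs: r0:4,r1:36,r2:Add1,r3:8,r4:8,r5:5
  c13: -  regs: r0:4,r1:36,r2:Add1,r3:8,r4:8,r5:5
  c14: CDB Add1=44  regs: r0:4,r1:36,r2:44,r3:8,r4:8,r5:5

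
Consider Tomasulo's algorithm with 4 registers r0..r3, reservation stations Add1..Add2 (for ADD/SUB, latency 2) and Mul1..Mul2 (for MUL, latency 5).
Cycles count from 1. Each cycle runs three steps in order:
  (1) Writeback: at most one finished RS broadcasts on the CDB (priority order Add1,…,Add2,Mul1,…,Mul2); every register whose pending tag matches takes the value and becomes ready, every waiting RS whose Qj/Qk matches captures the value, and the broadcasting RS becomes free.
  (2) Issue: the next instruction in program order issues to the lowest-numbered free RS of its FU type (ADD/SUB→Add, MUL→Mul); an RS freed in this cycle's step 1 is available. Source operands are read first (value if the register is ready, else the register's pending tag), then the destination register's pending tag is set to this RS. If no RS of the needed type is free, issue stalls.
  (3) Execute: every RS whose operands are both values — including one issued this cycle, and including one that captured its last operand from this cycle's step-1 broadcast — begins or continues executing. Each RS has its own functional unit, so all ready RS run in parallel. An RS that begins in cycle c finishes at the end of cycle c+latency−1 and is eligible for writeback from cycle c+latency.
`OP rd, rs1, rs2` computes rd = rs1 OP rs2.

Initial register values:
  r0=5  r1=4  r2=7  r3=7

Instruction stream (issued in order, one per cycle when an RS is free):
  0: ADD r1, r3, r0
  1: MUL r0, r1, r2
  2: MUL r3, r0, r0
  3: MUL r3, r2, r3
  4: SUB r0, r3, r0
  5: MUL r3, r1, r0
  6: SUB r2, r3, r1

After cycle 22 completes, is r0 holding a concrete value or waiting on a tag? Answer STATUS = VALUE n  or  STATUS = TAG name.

c1: issue ADD r1<-Add1 | r0:5,r1:Add1,r2:7,r3:7
c2: issue MUL r0<-Mul1 | r0:Mul1,r1:Add1,r2:7,r3:7
c3: CDB Add1=12; issue MUL r3<-Mul2 | r0:Mul1,r1:12,r2:7,r3:Mul2
c4: stall | r0:Mul1,r1:12,r2:7,r3:Mul2
c5: stall | r0:Mul1,r1:12,r2:7,r3:Mul2
c6: stall | r0:Mul1,r1:12,r2:7,r3:Mul2
c7: stall | r0:Mul1,r1:12,r2:7,r3:Mul2
c8: CDB Mul1=84; issue MUL r3<-Mul1 | r0:84,r1:12,r2:7,r3:Mul1
c9: issue SUB r0<-Add1 | r0:Add1,r1:12,r2:7,r3:Mul1
c10: stall | r0:Add1,r1:12,r2:7,r3:Mul1
c11: stall | r0:Add1,r1:12,r2:7,r3:Mul1
c12: stall | r0:Add1,r1:12,r2:7,r3:Mul1
c13: CDB Mul2=7056; issue MUL r3<-Mul2 | r0:Add1,r1:12,r2:7,r3:Mul2
c14: issue SUB r2<-Add2 | r0:Add1,r1:12,r2:Add2,r3:Mul2
c15: - | r0:Add1,r1:12,r2:Add2,r3:Mul2
c16: - | r0:Add1,r1:12,r2:Add2,r3:Mul2
c17: - | r0:Add1,r1:12,r2:Add2,r3:Mul2
c18: CDB Mul1=49392 | r0:Add1,r1:12,r2:Add2,r3:Mul2
c19: - | r0:Add1,r1:12,r2:Add2,r3:Mul2
c20: CDB Add1=49308 | r0:49308,r1:12,r2:Add2,r3:Mul2
c21: - | r0:49308,r1:12,r2:Add2,r3:Mul2
c22: - | r0:49308,r1:12,r2:Add2,r3:Mul2

STATUS = VALUE 49308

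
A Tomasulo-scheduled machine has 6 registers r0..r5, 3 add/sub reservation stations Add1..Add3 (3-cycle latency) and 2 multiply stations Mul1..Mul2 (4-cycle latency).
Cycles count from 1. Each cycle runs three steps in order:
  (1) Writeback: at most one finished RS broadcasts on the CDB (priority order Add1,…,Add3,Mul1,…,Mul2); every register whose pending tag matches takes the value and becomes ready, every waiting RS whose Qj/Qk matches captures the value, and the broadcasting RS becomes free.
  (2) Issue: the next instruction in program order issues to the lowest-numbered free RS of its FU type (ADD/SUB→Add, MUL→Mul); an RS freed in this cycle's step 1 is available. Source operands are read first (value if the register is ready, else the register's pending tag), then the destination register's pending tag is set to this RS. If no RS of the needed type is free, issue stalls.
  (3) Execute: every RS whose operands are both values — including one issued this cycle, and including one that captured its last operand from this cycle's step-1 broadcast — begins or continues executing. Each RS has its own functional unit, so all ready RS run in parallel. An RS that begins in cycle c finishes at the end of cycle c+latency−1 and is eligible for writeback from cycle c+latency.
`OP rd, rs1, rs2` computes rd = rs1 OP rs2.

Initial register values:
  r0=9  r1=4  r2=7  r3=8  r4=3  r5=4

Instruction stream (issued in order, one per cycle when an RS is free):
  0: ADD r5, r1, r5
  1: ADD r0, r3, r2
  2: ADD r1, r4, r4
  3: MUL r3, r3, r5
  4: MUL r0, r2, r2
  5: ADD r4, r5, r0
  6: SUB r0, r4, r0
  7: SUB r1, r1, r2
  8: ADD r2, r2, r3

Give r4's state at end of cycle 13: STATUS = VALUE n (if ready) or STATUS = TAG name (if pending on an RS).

  c1: issue ADD r5<-Add1  regs: r0:9,r1:4,r2:7,r3:8,r4:3,r5:Add1
  c2: issue ADD r0<-Add2  regs: r0:Add2,r1:4,r2:7,r3:8,r4:3,r5:Add1
  c3: issue ADD r1<-Add3  regs: r0:Add2,r1:Add3,r2:7,r3:8,r4:3,r5:Add1
  c4: CDB Add1=8; issue MUL r3<-Mul1  regs: r0:Add2,r1:Add3,r2:7,r3:Mul1,r4:3,r5:8
  c5: CDB Add2=15; issue MUL r0<-Mul2  regs: r0:Mul2,r1:Add3,r2:7,r3:Mul1,r4:3,r5:8
  c6: CDB Add3=6; issue ADD r4<-Add1  regs: r0:Mul2,r1:6,r2:7,r3:Mul1,r4:Add1,r5:8
  c7: issue SUB r0<-Add2  regs: r0:Add2,r1:6,r2:7,r3:Mul1,r4:Add1,r5:8
  c8: CDB Mul1=64; issue SUB r1<-Add3  regs: r0:Add2,r1:Add3,r2:7,r3:64,r4:Add1,r5:8
  c9: CDB Mul2=49; stall  regs: r0:Add2,r1:Add3,r2:7,r3:64,r4:Add1,r5:8
  c10: stall  regs: r0:Add2,r1:Add3,r2:7,r3:64,r4:Add1,r5:8
  c11: CDB Add3=-1; issue ADD r2<-Add3  regs: r0:Add2,r1:-1,r2:Add3,r3:64,r4:Add1,r5:8
  c12: CDB Add1=57  regs: r0:Add2,r1:-1,r2:Add3,r3:64,r4:57,r5:8
  c13: -  regs: r0:Add2,r1:-1,r2:Add3,r3:64,r4:57,r5:8

STATUS = VALUE 57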